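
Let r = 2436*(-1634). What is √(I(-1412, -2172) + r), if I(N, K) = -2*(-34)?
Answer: 2*I*√995089 ≈ 1995.1*I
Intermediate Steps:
I(N, K) = 68
r = -3980424
√(I(-1412, -2172) + r) = √(68 - 3980424) = √(-3980356) = 2*I*√995089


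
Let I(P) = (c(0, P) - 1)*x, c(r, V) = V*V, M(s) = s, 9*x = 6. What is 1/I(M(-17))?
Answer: 1/192 ≈ 0.0052083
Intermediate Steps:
x = 2/3 (x = (1/9)*6 = 2/3 ≈ 0.66667)
c(r, V) = V**2
I(P) = -2/3 + 2*P**2/3 (I(P) = (P**2 - 1)*(2/3) = (-1 + P**2)*(2/3) = -2/3 + 2*P**2/3)
1/I(M(-17)) = 1/(-2/3 + (2/3)*(-17)**2) = 1/(-2/3 + (2/3)*289) = 1/(-2/3 + 578/3) = 1/192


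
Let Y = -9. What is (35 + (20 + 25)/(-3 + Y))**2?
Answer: 15625/16 ≈ 976.56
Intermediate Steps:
(35 + (20 + 25)/(-3 + Y))**2 = (35 + (20 + 25)/(-3 - 9))**2 = (35 + 45/(-12))**2 = (35 + 45*(-1/12))**2 = (35 - 15/4)**2 = (125/4)**2 = 15625/16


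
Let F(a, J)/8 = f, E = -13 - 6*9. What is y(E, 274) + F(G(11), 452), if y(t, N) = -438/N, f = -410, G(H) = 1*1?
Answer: -449579/137 ≈ -3281.6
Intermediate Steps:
G(H) = 1
E = -67 (E = -13 - 54 = -67)
F(a, J) = -3280 (F(a, J) = 8*(-410) = -3280)
y(E, 274) + F(G(11), 452) = -438/274 - 3280 = -438*1/274 - 3280 = -219/137 - 3280 = -449579/137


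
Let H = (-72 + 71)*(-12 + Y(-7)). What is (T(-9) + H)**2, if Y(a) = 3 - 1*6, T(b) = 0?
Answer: 225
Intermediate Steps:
Y(a) = -3 (Y(a) = 3 - 6 = -3)
H = 15 (H = (-72 + 71)*(-12 - 3) = -1*(-15) = 15)
(T(-9) + H)**2 = (0 + 15)**2 = 15**2 = 225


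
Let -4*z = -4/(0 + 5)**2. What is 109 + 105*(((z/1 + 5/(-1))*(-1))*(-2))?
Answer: -4663/5 ≈ -932.60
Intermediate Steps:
z = 1/25 (z = -(-1)/((0 + 5)**2) = -(-1)/(5**2) = -(-1)/25 = -1/4*(-4/25) = 1/25 ≈ 0.040000)
109 + 105*(((z/1 + 5/(-1))*(-1))*(-2)) = 109 + 105*((((1/25)/1 + 5/(-1))*(-1))*(-2)) = 109 + 105*((((1/25)*1 + 5*(-1))*(-1))*(-2)) = 109 + 105*(((1/25 - 5)*(-1))*(-2)) = 109 + 105*(-124/25*(-1)*(-2)) = 109 + 105*((124/25)*(-2)) = 109 + 105*(-248/25) = 109 - 5208/5 = -4663/5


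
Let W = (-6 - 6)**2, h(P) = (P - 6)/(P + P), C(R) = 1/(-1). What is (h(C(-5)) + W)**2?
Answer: 87025/4 ≈ 21756.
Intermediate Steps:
C(R) = -1
h(P) = (-6 + P)/(2*P) (h(P) = (-6 + P)/((2*P)) = (-6 + P)*(1/(2*P)) = (-6 + P)/(2*P))
W = 144 (W = (-12)**2 = 144)
(h(C(-5)) + W)**2 = ((1/2)*(-6 - 1)/(-1) + 144)**2 = ((1/2)*(-1)*(-7) + 144)**2 = (7/2 + 144)**2 = (295/2)**2 = 87025/4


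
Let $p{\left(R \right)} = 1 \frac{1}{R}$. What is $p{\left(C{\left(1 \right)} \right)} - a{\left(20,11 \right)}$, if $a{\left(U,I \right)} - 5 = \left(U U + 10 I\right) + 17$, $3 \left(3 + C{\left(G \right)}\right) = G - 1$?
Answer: $- \frac{1597}{3} \approx -532.33$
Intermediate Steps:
$C{\left(G \right)} = - \frac{10}{3} + \frac{G}{3}$ ($C{\left(G \right)} = -3 + \frac{G - 1}{3} = -3 + \frac{-1 + G}{3} = -3 + \left(- \frac{1}{3} + \frac{G}{3}\right) = - \frac{10}{3} + \frac{G}{3}$)
$a{\left(U,I \right)} = 22 + U^{2} + 10 I$ ($a{\left(U,I \right)} = 5 + \left(\left(U U + 10 I\right) + 17\right) = 5 + \left(\left(U^{2} + 10 I\right) + 17\right) = 5 + \left(17 + U^{2} + 10 I\right) = 22 + U^{2} + 10 I$)
$p{\left(R \right)} = \frac{1}{R}$
$p{\left(C{\left(1 \right)} \right)} - a{\left(20,11 \right)} = \frac{1}{- \frac{10}{3} + \frac{1}{3} \cdot 1} - \left(22 + 20^{2} + 10 \cdot 11\right) = \frac{1}{- \frac{10}{3} + \frac{1}{3}} - \left(22 + 400 + 110\right) = \frac{1}{-3} - 532 = - \frac{1}{3} - 532 = - \frac{1597}{3}$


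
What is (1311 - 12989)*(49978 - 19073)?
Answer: -360908590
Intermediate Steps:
(1311 - 12989)*(49978 - 19073) = -11678*30905 = -360908590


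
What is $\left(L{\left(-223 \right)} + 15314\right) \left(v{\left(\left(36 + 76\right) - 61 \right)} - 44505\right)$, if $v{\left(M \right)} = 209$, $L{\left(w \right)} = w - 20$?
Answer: $-667585016$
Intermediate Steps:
$L{\left(w \right)} = -20 + w$
$\left(L{\left(-223 \right)} + 15314\right) \left(v{\left(\left(36 + 76\right) - 61 \right)} - 44505\right) = \left(\left(-20 - 223\right) + 15314\right) \left(209 - 44505\right) = \left(-243 + 15314\right) \left(-44296\right) = 15071 \left(-44296\right) = -667585016$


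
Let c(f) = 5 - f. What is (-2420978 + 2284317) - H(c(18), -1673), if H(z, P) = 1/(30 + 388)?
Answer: -57124299/418 ≈ -1.3666e+5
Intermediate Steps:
H(z, P) = 1/418
(-2420978 + 2284317) - H(c(18), -1673) = (-2420978 + 2284317) - 1*1/418 = -136661 - 1/418 = -57124299/418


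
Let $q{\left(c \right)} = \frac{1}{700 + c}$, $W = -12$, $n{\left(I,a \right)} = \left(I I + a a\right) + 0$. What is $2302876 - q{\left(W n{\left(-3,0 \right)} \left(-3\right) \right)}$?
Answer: $\frac{2358145023}{1024} \approx 2.3029 \cdot 10^{6}$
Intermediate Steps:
$n{\left(I,a \right)} = I^{2} + a^{2}$ ($n{\left(I,a \right)} = \left(I^{2} + a^{2}\right) + 0 = I^{2} + a^{2}$)
$2302876 - q{\left(W n{\left(-3,0 \right)} \left(-3\right) \right)} = 2302876 - \frac{1}{700 + - 12 \left(\left(-3\right)^{2} + 0^{2}\right) \left(-3\right)} = 2302876 - \frac{1}{700 + - 12 \left(9 + 0\right) \left(-3\right)} = 2302876 - \frac{1}{700 + \left(-12\right) 9 \left(-3\right)} = 2302876 - \frac{1}{700 - -324} = 2302876 - \frac{1}{700 + 324} = 2302876 - \frac{1}{1024} = \frac{2358145023}{1024}$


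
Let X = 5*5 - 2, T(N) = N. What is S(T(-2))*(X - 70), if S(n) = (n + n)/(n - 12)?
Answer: -94/7 ≈ -13.429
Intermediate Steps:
X = 23 (X = 25 - 2 = 23)
S(n) = 2*n/(-12 + n) (S(n) = (2*n)/(-12 + n) = 2*n/(-12 + n))
S(T(-2))*(X - 70) = (2*(-2)/(-12 - 2))*(23 - 70) = (2*(-2)/(-14))*(-47) = (2*(-2)*(-1/14))*(-47) = (2/7)*(-47) = -94/7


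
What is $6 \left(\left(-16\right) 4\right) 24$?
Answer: $-9216$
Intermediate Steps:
$6 \left(\left(-16\right) 4\right) 24 = 6 \left(-64\right) 24 = \left(-384\right) 24 = -9216$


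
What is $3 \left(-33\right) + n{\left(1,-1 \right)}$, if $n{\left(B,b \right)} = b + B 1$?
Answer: $-99$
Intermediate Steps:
$n{\left(B,b \right)} = B + b$ ($n{\left(B,b \right)} = b + B = B + b$)
$3 \left(-33\right) + n{\left(1,-1 \right)} = 3 \left(-33\right) + \left(1 - 1\right) = -99 + 0 = -99$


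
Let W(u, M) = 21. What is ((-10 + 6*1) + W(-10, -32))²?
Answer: 289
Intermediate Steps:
((-10 + 6*1) + W(-10, -32))² = ((-10 + 6*1) + 21)² = ((-10 + 6) + 21)² = (-4 + 21)² = 17² = 289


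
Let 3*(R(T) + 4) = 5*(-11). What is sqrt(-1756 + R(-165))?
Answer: I*sqrt(16005)/3 ≈ 42.17*I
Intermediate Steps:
R(T) = -67/3 (R(T) = -4 + (5*(-11))/3 = -4 + (1/3)*(-55) = -4 - 55/3 = -67/3)
sqrt(-1756 + R(-165)) = sqrt(-1756 - 67/3) = sqrt(-5335/3) = I*sqrt(16005)/3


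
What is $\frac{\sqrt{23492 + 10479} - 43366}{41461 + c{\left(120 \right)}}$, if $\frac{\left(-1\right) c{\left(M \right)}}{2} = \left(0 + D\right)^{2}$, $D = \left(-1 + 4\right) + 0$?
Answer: $- \frac{43366}{41443} + \frac{\sqrt{33971}}{41443} \approx -1.042$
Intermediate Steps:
$D = 3$ ($D = 3 + 0 = 3$)
$c{\left(M \right)} = -18$ ($c{\left(M \right)} = - 2 \left(0 + 3\right)^{2} = - 2 \cdot 3^{2} = \left(-2\right) 9 = -18$)
$\frac{\sqrt{23492 + 10479} - 43366}{41461 + c{\left(120 \right)}} = \frac{\sqrt{23492 + 10479} - 43366}{41461 - 18} = \frac{\sqrt{33971} - 43366}{41443} = \left(-43366 + \sqrt{33971}\right) \frac{1}{41443} = - \frac{43366}{41443} + \frac{\sqrt{33971}}{41443}$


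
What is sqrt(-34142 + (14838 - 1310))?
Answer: I*sqrt(20614) ≈ 143.58*I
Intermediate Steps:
sqrt(-34142 + (14838 - 1310)) = sqrt(-34142 + 13528) = sqrt(-20614) = I*sqrt(20614)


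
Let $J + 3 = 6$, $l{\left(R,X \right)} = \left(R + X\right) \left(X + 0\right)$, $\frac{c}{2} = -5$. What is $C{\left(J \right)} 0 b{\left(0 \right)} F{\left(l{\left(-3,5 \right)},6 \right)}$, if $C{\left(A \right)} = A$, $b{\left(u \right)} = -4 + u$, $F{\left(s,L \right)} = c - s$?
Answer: $0$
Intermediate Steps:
$c = -10$ ($c = 2 \left(-5\right) = -10$)
$l{\left(R,X \right)} = X \left(R + X\right)$ ($l{\left(R,X \right)} = \left(R + X\right) X = X \left(R + X\right)$)
$F{\left(s,L \right)} = -10 - s$
$J = 3$ ($J = -3 + 6 = 3$)
$C{\left(J \right)} 0 b{\left(0 \right)} F{\left(l{\left(-3,5 \right)},6 \right)} = 3 \cdot 0 \left(-4 + 0\right) \left(-10 - 5 \left(-3 + 5\right)\right) = 3 \cdot 0 \left(-4\right) \left(-10 - 5 \cdot 2\right) = 3 \cdot 0 \left(-10 - 10\right) = 3 \cdot 0 \left(-20\right) = 3 \cdot 0 = 0$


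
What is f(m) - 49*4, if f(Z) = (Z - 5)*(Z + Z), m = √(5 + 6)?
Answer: -174 - 10*√11 ≈ -207.17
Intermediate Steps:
m = √11 ≈ 3.3166
f(Z) = 2*Z*(-5 + Z) (f(Z) = (-5 + Z)*(2*Z) = 2*Z*(-5 + Z))
f(m) - 49*4 = 2*√11*(-5 + √11) - 49*4 = 2*√11*(-5 + √11) - 1*196 = 2*√11*(-5 + √11) - 196 = -196 + 2*√11*(-5 + √11)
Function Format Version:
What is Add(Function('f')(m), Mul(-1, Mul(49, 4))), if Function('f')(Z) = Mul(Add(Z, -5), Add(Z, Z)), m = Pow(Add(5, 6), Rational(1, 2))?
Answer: Add(-174, Mul(-10, Pow(11, Rational(1, 2)))) ≈ -207.17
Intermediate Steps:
m = Pow(11, Rational(1, 2)) ≈ 3.3166
Function('f')(Z) = Mul(2, Z, Add(-5, Z)) (Function('f')(Z) = Mul(Add(-5, Z), Mul(2, Z)) = Mul(2, Z, Add(-5, Z)))
Add(Function('f')(m), Mul(-1, Mul(49, 4))) = Add(Mul(2, Pow(11, Rational(1, 2)), Add(-5, Pow(11, Rational(1, 2)))), Mul(-1, Mul(49, 4))) = Add(Mul(2, Pow(11, Rational(1, 2)), Add(-5, Pow(11, Rational(1, 2)))), Mul(-1, 196)) = Add(Mul(2, Pow(11, Rational(1, 2)), Add(-5, Pow(11, Rational(1, 2)))), -196) = Add(-196, Mul(2, Pow(11, Rational(1, 2)), Add(-5, Pow(11, Rational(1, 2)))))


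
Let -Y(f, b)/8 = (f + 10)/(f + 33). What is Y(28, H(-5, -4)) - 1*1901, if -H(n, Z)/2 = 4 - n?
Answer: -116265/61 ≈ -1906.0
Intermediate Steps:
H(n, Z) = -8 + 2*n (H(n, Z) = -2*(4 - n) = -8 + 2*n)
Y(f, b) = -8*(10 + f)/(33 + f) (Y(f, b) = -8*(f + 10)/(f + 33) = -8*(10 + f)/(33 + f))
Y(28, H(-5, -4)) - 1*1901 = 8*(-10 - 1*28)/(33 + 28) - 1*1901 = 8*(-10 - 28)/61 - 1901 = 8*(1/61)*(-38) - 1901 = -304/61 - 1901 = -116265/61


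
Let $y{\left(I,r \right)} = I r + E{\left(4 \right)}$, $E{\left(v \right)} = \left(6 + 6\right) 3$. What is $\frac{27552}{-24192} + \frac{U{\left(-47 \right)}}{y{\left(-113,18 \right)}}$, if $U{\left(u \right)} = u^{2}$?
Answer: $- \frac{8969}{3996} \approx -2.2445$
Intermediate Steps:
$E{\left(v \right)} = 36$ ($E{\left(v \right)} = 12 \cdot 3 = 36$)
$y{\left(I,r \right)} = 36 + I r$ ($y{\left(I,r \right)} = I r + 36 = 36 + I r$)
$\frac{27552}{-24192} + \frac{U{\left(-47 \right)}}{y{\left(-113,18 \right)}} = \frac{27552}{-24192} + \frac{\left(-47\right)^{2}}{36 - 2034} = 27552 \left(- \frac{1}{24192}\right) + \frac{2209}{36 - 2034} = - \frac{41}{36} + \frac{2209}{-1998} = - \frac{41}{36} + 2209 \left(- \frac{1}{1998}\right) = - \frac{41}{36} - \frac{2209}{1998} = - \frac{8969}{3996}$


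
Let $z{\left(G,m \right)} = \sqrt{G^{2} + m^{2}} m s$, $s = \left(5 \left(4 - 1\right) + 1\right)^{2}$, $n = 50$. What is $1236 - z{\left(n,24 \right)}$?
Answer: $1236 - 12288 \sqrt{769} \approx -3.3952 \cdot 10^{5}$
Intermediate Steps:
$s = 256$ ($s = \left(5 \cdot 3 + 1\right)^{2} = \left(15 + 1\right)^{2} = 16^{2} = 256$)
$z{\left(G,m \right)} = 256 m \sqrt{G^{2} + m^{2}}$ ($z{\left(G,m \right)} = \sqrt{G^{2} + m^{2}} m 256 = m \sqrt{G^{2} + m^{2}} \cdot 256 = 256 m \sqrt{G^{2} + m^{2}}$)
$1236 - z{\left(n,24 \right)} = 1236 - 256 \cdot 24 \sqrt{50^{2} + 24^{2}} = 1236 - 256 \cdot 24 \sqrt{2500 + 576} = 1236 - 256 \cdot 24 \sqrt{3076} = 1236 - 256 \cdot 24 \cdot 2 \sqrt{769} = 1236 - 12288 \sqrt{769}$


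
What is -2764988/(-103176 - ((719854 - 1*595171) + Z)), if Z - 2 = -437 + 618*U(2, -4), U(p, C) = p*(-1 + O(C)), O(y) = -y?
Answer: 691247/57783 ≈ 11.963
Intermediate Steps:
U(p, C) = p*(-1 - C)
Z = 3273 (Z = 2 + (-437 + 618*(-1*2*(1 - 4))) = 2 + (-437 + 618*(-1*2*(-3))) = 2 + (-437 + 618*6) = 2 + (-437 + 3708) = 2 + 3271 = 3273)
-2764988/(-103176 - ((719854 - 1*595171) + Z)) = -2764988/(-103176 - ((719854 - 1*595171) + 3273)) = -2764988/(-103176 - ((719854 - 595171) + 3273)) = -2764988/(-103176 - (124683 + 3273)) = -2764988/(-103176 - 1*127956) = -2764988/(-103176 - 127956) = -2764988/(-231132) = -2764988*(-1/231132) = 691247/57783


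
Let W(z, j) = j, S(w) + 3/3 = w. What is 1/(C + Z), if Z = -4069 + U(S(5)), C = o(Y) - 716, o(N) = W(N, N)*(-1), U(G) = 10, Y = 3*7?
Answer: -1/4796 ≈ -0.00020851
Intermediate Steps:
S(w) = -1 + w
Y = 21
o(N) = -N (o(N) = N*(-1) = -N)
C = -737 (C = -1*21 - 716 = -21 - 716 = -737)
Z = -4059 (Z = -4069 + 10 = -4059)
1/(C + Z) = 1/(-737 - 4059) = 1/(-4796) = -1/4796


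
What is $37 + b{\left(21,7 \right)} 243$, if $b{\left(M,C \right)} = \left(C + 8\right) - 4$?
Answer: $2710$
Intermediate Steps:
$b{\left(M,C \right)} = 4 + C$ ($b{\left(M,C \right)} = \left(8 + C\right) - 4 = 4 + C$)
$37 + b{\left(21,7 \right)} 243 = 37 + \left(4 + 7\right) 243 = 37 + 11 \cdot 243 = 37 + 2673 = 2710$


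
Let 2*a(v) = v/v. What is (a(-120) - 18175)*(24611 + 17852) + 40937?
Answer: -1543405713/2 ≈ -7.7170e+8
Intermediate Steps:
a(v) = ½ (a(v) = (v/v)/2 = (½)*1 = ½)
(a(-120) - 18175)*(24611 + 17852) + 40937 = (½ - 18175)*(24611 + 17852) + 40937 = -36349/2*42463 + 40937 = -1543487587/2 + 40937 = -1543405713/2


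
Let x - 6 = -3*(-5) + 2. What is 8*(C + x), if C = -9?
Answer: 112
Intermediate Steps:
x = 23 (x = 6 + (-3*(-5) + 2) = 6 + (15 + 2) = 6 + 17 = 23)
8*(C + x) = 8*(-9 + 23) = 8*14 = 112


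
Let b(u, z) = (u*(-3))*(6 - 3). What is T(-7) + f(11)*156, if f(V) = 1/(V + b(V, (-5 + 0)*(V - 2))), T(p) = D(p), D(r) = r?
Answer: -193/22 ≈ -8.7727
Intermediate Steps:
T(p) = p
b(u, z) = -9*u (b(u, z) = -3*u*3 = -9*u)
f(V) = -1/(8*V) (f(V) = 1/(V - 9*V) = 1/(-8*V) = -1/(8*V))
T(-7) + f(11)*156 = -7 - ⅛/11*156 = -7 - ⅛*1/11*156 = -7 - 1/88*156 = -7 - 39/22 = -193/22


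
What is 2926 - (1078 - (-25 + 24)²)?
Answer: 1849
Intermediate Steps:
2926 - (1078 - (-25 + 24)²) = 2926 - (1078 - 1*(-1)²) = 2926 - (1078 - 1*1) = 2926 - (1078 - 1) = 2926 - 1*1077 = 2926 - 1077 = 1849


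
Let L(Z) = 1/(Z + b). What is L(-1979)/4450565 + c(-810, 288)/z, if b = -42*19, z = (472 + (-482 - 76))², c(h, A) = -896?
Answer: -2768465058969/22852195940245 ≈ -0.12115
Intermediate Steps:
z = 7396 (z = (472 - 558)² = (-86)² = 7396)
b = -798
L(Z) = 1/(-798 + Z) (L(Z) = 1/(Z - 798) = 1/(-798 + Z))
L(-1979)/4450565 + c(-810, 288)/z = 1/(-798 - 1979*4450565) - 896/7396 = (1/4450565)/(-2777) - 896*1/7396 = -1/2777*1/4450565 - 224/1849 = -1/12359219005 - 224/1849 = -2768465058969/22852195940245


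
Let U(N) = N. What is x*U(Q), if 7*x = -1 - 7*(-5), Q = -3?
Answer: -102/7 ≈ -14.571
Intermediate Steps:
x = 34/7 (x = (-1 - 7*(-5))/7 = (-1 + 35)/7 = (⅐)*34 = 34/7 ≈ 4.8571)
x*U(Q) = (34/7)*(-3) = -102/7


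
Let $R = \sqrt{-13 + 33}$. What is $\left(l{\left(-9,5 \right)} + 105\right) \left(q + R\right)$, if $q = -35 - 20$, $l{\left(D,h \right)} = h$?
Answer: $-6050 + 220 \sqrt{5} \approx -5558.1$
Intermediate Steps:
$q = -55$
$R = 2 \sqrt{5}$ ($R = \sqrt{20} = 2 \sqrt{5} \approx 4.4721$)
$\left(l{\left(-9,5 \right)} + 105\right) \left(q + R\right) = \left(5 + 105\right) \left(-55 + 2 \sqrt{5}\right) = 110 \left(-55 + 2 \sqrt{5}\right) = -6050 + 220 \sqrt{5}$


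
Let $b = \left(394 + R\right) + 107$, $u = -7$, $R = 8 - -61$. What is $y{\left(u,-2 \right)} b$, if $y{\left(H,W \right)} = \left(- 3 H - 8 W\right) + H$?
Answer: $17100$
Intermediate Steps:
$R = 69$ ($R = 8 + 61 = 69$)
$b = 570$ ($b = \left(394 + 69\right) + 107 = 463 + 107 = 570$)
$y{\left(H,W \right)} = - 8 W - 2 H$ ($y{\left(H,W \right)} = \left(- 8 W - 3 H\right) + H = - 8 W - 2 H$)
$y{\left(u,-2 \right)} b = \left(\left(-8\right) \left(-2\right) - -14\right) 570 = \left(16 + 14\right) 570 = 30 \cdot 570 = 17100$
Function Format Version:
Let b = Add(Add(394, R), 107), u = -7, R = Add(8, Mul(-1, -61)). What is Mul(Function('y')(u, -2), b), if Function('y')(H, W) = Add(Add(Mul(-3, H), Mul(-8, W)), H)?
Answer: 17100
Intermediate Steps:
R = 69 (R = Add(8, 61) = 69)
b = 570 (b = Add(Add(394, 69), 107) = Add(463, 107) = 570)
Function('y')(H, W) = Add(Mul(-8, W), Mul(-2, H)) (Function('y')(H, W) = Add(Add(Mul(-8, W), Mul(-3, H)), H) = Add(Mul(-8, W), Mul(-2, H)))
Mul(Function('y')(u, -2), b) = Mul(Add(Mul(-8, -2), Mul(-2, -7)), 570) = Mul(Add(16, 14), 570) = Mul(30, 570) = 17100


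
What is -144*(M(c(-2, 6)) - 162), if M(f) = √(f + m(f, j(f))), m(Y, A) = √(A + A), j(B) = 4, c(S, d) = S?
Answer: 23328 - 144*√(-2 + 2*√2) ≈ 23197.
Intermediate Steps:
m(Y, A) = √2*√A (m(Y, A) = √(2*A) = √2*√A)
M(f) = √(f + 2*√2) (M(f) = √(f + √2*√4) = √(f + √2*2) = √(f + 2*√2))
-144*(M(c(-2, 6)) - 162) = -144*(√(-2 + 2*√2) - 162) = -144*(-162 + √(-2 + 2*√2)) = 23328 - 144*√(-2 + 2*√2)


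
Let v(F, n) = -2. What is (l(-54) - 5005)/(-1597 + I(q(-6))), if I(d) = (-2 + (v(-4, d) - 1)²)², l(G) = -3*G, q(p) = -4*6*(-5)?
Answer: 4843/1548 ≈ 3.1286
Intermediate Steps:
q(p) = 120 (q(p) = -24*(-5) = 120)
I(d) = 49 (I(d) = (-2 + (-2 - 1)²)² = (-2 + (-3)²)² = (-2 + 9)² = 7² = 49)
(l(-54) - 5005)/(-1597 + I(q(-6))) = (-3*(-54) - 5005)/(-1597 + 49) = (162 - 5005)/(-1548) = -4843*(-1/1548) = 4843/1548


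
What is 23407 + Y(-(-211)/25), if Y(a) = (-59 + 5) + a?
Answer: 584036/25 ≈ 23361.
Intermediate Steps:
Y(a) = -54 + a
23407 + Y(-(-211)/25) = 23407 + (-54 - (-211)/25) = 23407 + (-54 - 1*(-211/25)) = 23407 + (-54 + 211/25) = 23407 - 1139/25 = 584036/25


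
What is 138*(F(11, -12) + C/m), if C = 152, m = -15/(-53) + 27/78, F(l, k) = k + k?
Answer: 8677808/289 ≈ 30027.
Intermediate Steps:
F(l, k) = 2*k
m = 867/1378 (m = -15*(-1/53) + 27*(1/78) = 15/53 + 9/26 = 867/1378 ≈ 0.62917)
138*(F(11, -12) + C/m) = 138*(2*(-12) + 152/(867/1378)) = 138*(-24 + 152*(1378/867)) = 138*(-24 + 209456/867) = 138*(188648/867) = 8677808/289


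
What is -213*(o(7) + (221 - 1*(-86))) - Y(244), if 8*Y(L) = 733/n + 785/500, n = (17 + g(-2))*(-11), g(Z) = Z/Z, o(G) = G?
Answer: -5297033293/79200 ≈ -66882.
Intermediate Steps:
g(Z) = 1
n = -198 (n = (17 + 1)*(-11) = 18*(-11) = -198)
Y(L) = -21107/79200 (Y(L) = (733/(-198) + 785/500)/8 = (733*(-1/198) + 785*(1/500))/8 = (-733/198 + 157/100)/8 = (⅛)*(-21107/9900) = -21107/79200)
-213*(o(7) + (221 - 1*(-86))) - Y(244) = -213*(7 + (221 - 1*(-86))) - 1*(-21107/79200) = -213*(7 + (221 + 86)) + 21107/79200 = -213*(7 + 307) + 21107/79200 = -213*314 + 21107/79200 = -66882 + 21107/79200 = -5297033293/79200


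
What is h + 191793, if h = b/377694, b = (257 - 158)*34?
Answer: 4024392706/20983 ≈ 1.9179e+5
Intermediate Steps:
b = 3366 (b = 99*34 = 3366)
h = 187/20983 (h = 3366/377694 = 3366*(1/377694) = 187/20983 ≈ 0.0089120)
h + 191793 = 187/20983 + 191793 = 4024392706/20983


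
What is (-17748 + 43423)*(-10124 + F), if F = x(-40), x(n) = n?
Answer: -260960700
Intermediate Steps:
F = -40
(-17748 + 43423)*(-10124 + F) = (-17748 + 43423)*(-10124 - 40) = 25675*(-10164) = -260960700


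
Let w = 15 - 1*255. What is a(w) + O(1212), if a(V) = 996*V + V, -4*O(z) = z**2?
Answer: -606516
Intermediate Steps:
w = -240 (w = 15 - 255 = -240)
O(z) = -z**2/4
a(V) = 997*V
a(w) + O(1212) = 997*(-240) - 1/4*1212**2 = -239280 - 1/4*1468944 = -239280 - 367236 = -606516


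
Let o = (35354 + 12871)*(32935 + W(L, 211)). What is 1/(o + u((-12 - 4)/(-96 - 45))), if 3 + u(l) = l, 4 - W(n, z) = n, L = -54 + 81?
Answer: 141/223792548793 ≈ 6.3005e-10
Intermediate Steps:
L = 27
W(n, z) = 4 - n
u(l) = -3 + l
o = 1587181200 (o = (35354 + 12871)*(32935 + (4 - 1*27)) = 48225*(32935 + (4 - 27)) = 48225*(32935 - 23) = 48225*32912 = 1587181200)
1/(o + u((-12 - 4)/(-96 - 45))) = 1/(1587181200 + (-3 + (-12 - 4)/(-96 - 45))) = 1/(1587181200 + (-3 - 16/(-141))) = 1/(1587181200 + (-3 - 16*(-1/141))) = 1/(1587181200 + (-3 + 16/141)) = 1/(1587181200 - 407/141) = 1/(223792548793/141) = 141/223792548793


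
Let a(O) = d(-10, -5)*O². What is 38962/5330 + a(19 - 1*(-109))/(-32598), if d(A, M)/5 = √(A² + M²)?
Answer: 19481/2665 - 204800*√5/16299 ≈ -20.787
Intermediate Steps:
d(A, M) = 5*√(A² + M²)
a(O) = 25*√5*O² (a(O) = (5*√((-10)² + (-5)²))*O² = (5*√(100 + 25))*O² = (5*√125)*O² = (5*(5*√5))*O² = (25*√5)*O² = 25*√5*O²)
38962/5330 + a(19 - 1*(-109))/(-32598) = 38962/5330 + (25*√5*(19 - 1*(-109))²)/(-32598) = 38962*(1/5330) + (25*√5*(19 + 109)²)*(-1/32598) = 19481/2665 + (25*√5*128²)*(-1/32598) = 19481/2665 + (25*√5*16384)*(-1/32598) = 19481/2665 + (409600*√5)*(-1/32598) = 19481/2665 - 204800*√5/16299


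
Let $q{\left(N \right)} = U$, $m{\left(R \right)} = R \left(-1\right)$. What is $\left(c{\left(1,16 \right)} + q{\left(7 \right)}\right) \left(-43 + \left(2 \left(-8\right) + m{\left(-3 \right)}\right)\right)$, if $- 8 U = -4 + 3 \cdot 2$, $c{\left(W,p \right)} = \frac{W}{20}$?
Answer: $\frac{56}{5} \approx 11.2$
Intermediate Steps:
$c{\left(W,p \right)} = \frac{W}{20}$ ($c{\left(W,p \right)} = W \frac{1}{20} = \frac{W}{20}$)
$m{\left(R \right)} = - R$
$U = - \frac{1}{4}$ ($U = - \frac{-4 + 3 \cdot 2}{8} = - \frac{-4 + 6}{8} = \left(- \frac{1}{8}\right) 2 = - \frac{1}{4} \approx -0.25$)
$q{\left(N \right)} = - \frac{1}{4}$
$\left(c{\left(1,16 \right)} + q{\left(7 \right)}\right) \left(-43 + \left(2 \left(-8\right) + m{\left(-3 \right)}\right)\right) = \left(\frac{1}{20} \cdot 1 - \frac{1}{4}\right) \left(-43 + \left(2 \left(-8\right) - -3\right)\right) = \left(\frac{1}{20} - \frac{1}{4}\right) \left(-43 + \left(-16 + 3\right)\right) = - \frac{-43 - 13}{5} = \left(- \frac{1}{5}\right) \left(-56\right) = \frac{56}{5}$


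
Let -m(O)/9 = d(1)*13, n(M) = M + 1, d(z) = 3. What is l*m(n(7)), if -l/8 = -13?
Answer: -36504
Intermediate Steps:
l = 104 (l = -8*(-13) = 104)
n(M) = 1 + M
m(O) = -351 (m(O) = -27*13 = -9*39 = -351)
l*m(n(7)) = 104*(-351) = -36504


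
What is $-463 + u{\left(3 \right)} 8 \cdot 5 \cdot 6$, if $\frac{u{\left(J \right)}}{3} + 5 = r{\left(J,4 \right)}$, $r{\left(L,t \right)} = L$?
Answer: $-1903$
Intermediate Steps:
$u{\left(J \right)} = -15 + 3 J$
$-463 + u{\left(3 \right)} 8 \cdot 5 \cdot 6 = -463 + \left(-15 + 3 \cdot 3\right) 8 \cdot 5 \cdot 6 = -463 + \left(-15 + 9\right) 40 \cdot 6 = -463 - 1440 = -1903$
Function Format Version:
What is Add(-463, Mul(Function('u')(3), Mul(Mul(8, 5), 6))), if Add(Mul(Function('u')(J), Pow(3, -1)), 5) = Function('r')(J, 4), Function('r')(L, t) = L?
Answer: -1903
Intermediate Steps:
Function('u')(J) = Add(-15, Mul(3, J))
Add(-463, Mul(Function('u')(3), Mul(Mul(8, 5), 6))) = Add(-463, Mul(Add(-15, Mul(3, 3)), Mul(Mul(8, 5), 6))) = Add(-463, Mul(Add(-15, 9), Mul(40, 6))) = Add(-463, Mul(-6, 240)) = Add(-463, -1440) = -1903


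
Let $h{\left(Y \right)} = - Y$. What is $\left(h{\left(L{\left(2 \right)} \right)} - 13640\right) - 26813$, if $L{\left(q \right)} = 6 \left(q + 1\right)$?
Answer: $-40471$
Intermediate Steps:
$L{\left(q \right)} = 6 + 6 q$ ($L{\left(q \right)} = 6 \left(1 + q\right) = 6 + 6 q$)
$\left(h{\left(L{\left(2 \right)} \right)} - 13640\right) - 26813 = \left(- (6 + 6 \cdot 2) - 13640\right) - 26813 = \left(- (6 + 12) - 13640\right) - 26813 = \left(\left(-1\right) 18 - 13640\right) - 26813 = \left(-18 - 13640\right) - 26813 = -13658 - 26813 = -40471$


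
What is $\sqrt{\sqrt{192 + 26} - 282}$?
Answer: $\sqrt{-282 + \sqrt{218}} \approx 16.347 i$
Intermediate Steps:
$\sqrt{\sqrt{192 + 26} - 282} = \sqrt{\sqrt{218} - 282} = \sqrt{-282 + \sqrt{218}}$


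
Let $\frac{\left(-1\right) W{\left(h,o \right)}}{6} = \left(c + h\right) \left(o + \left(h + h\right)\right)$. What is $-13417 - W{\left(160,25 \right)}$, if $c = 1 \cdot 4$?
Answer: $326063$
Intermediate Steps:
$c = 4$
$W{\left(h,o \right)} = - 6 \left(4 + h\right) \left(o + 2 h\right)$ ($W{\left(h,o \right)} = - 6 \left(4 + h\right) \left(o + \left(h + h\right)\right) = - 6 \left(4 + h\right) \left(o + 2 h\right)$)
$-13417 - W{\left(160,25 \right)} = -13417 - \left(\left(-48\right) 160 - 600 - 12 \cdot 160^{2} - 960 \cdot 25\right) = -13417 - \left(-7680 - 600 - 307200 - 24000\right) = -13417 - -339480 = -13417 + 339480 = 326063$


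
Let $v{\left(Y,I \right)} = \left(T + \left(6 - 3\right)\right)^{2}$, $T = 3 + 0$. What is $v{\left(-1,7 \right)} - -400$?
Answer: $436$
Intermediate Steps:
$T = 3$
$v{\left(Y,I \right)} = 36$ ($v{\left(Y,I \right)} = \left(3 + \left(6 - 3\right)\right)^{2} = \left(3 + 3\right)^{2} = 6^{2} = 36$)
$v{\left(-1,7 \right)} - -400 = 36 - -400 = 36 + 400 = 436$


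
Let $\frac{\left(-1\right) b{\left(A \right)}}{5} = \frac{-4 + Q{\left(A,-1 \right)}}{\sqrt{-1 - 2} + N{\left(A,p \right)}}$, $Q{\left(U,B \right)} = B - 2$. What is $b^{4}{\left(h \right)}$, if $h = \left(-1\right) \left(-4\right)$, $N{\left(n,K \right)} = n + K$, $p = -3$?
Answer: $\frac{1500625}{\left(1 + i \sqrt{3}\right)^{4}} \approx -46895.0 + 81224.0 i$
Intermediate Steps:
$N{\left(n,K \right)} = K + n$
$Q{\left(U,B \right)} = -2 + B$
$h = 4$
$b{\left(A \right)} = \frac{35}{-3 + A + i \sqrt{3}}$ ($b{\left(A \right)} = - 5 \frac{-4 - 3}{\sqrt{-1 - 2} + \left(-3 + A\right)} = - 5 \frac{-4 - 3}{\sqrt{-3} + \left(-3 + A\right)} = - 5 \left(- \frac{7}{i \sqrt{3} + \left(-3 + A\right)}\right) = - 5 \left(- \frac{7}{-3 + A + i \sqrt{3}}\right) = \frac{35}{-3 + A + i \sqrt{3}}$)
$b^{4}{\left(h \right)} = \left(\frac{35}{-3 + 4 + i \sqrt{3}}\right)^{4} = \left(\frac{35}{1 + i \sqrt{3}}\right)^{4} = \frac{1500625}{\left(1 + i \sqrt{3}\right)^{4}}$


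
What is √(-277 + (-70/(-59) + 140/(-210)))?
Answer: I*√8661849/177 ≈ 16.628*I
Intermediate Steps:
√(-277 + (-70/(-59) + 140/(-210))) = √(-277 + (-70*(-1/59) + 140*(-1/210))) = √(-277 + (70/59 - ⅔)) = √(-277 + 92/177) = √(-48937/177) = I*√8661849/177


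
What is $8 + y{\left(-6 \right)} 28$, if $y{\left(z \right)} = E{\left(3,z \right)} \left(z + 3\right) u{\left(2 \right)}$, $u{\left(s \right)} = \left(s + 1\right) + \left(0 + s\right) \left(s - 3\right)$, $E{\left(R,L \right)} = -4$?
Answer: $344$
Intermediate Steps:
$u{\left(s \right)} = 1 + s + s \left(-3 + s\right)$ ($u{\left(s \right)} = \left(1 + s\right) + s \left(-3 + s\right) = 1 + s + s \left(-3 + s\right)$)
$y{\left(z \right)} = -12 - 4 z$ ($y{\left(z \right)} = - 4 \left(z + 3\right) \left(1 + 2^{2} - 4\right) = - 4 \left(3 + z\right) \left(1 + 4 - 4\right) = \left(-12 - 4 z\right) 1 = -12 - 4 z$)
$8 + y{\left(-6 \right)} 28 = 8 + \left(-12 - -24\right) 28 = 8 + \left(-12 + 24\right) 28 = 8 + 12 \cdot 28 = 8 + 336 = 344$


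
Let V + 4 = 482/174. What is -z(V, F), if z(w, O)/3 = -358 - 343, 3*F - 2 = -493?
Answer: 2103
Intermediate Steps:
F = -491/3 (F = 2/3 + (1/3)*(-493) = 2/3 - 493/3 = -491/3 ≈ -163.67)
V = -107/87 (V = -4 + 482/174 = -4 + 482*(1/174) = -4 + 241/87 = -107/87 ≈ -1.2299)
z(w, O) = -2103 (z(w, O) = 3*(-358 - 343) = 3*(-701) = -2103)
-z(V, F) = -1*(-2103) = 2103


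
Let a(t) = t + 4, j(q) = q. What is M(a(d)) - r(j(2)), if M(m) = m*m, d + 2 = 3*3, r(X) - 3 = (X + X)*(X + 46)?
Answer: -74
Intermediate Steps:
r(X) = 3 + 2*X*(46 + X) (r(X) = 3 + (X + X)*(X + 46) = 3 + (2*X)*(46 + X) = 3 + 2*X*(46 + X))
d = 7 (d = -2 + 3*3 = -2 + 9 = 7)
a(t) = 4 + t
M(m) = m²
M(a(d)) - r(j(2)) = (4 + 7)² - (3 + 2*2² + 92*2) = 11² - (3 + 2*4 + 184) = 121 - (3 + 8 + 184) = 121 - 1*195 = 121 - 195 = -74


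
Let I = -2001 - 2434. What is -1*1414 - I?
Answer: 3021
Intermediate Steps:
I = -4435
-1*1414 - I = -1*1414 - 1*(-4435) = -1414 + 4435 = 3021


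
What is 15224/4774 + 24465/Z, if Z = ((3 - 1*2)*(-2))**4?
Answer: 5319977/3472 ≈ 1532.3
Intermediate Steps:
Z = 16 (Z = ((3 - 2)*(-2))**4 = (1*(-2))**4 = (-2)**4 = 16)
15224/4774 + 24465/Z = 15224/4774 + 24465/16 = 15224*(1/4774) + 24465*(1/16) = 692/217 + 24465/16 = 5319977/3472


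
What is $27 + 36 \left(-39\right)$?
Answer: $-1377$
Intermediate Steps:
$27 + 36 \left(-39\right) = 27 - 1404 = -1377$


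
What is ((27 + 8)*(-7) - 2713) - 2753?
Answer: -5711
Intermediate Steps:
((27 + 8)*(-7) - 2713) - 2753 = (35*(-7) - 2713) - 2753 = (-245 - 2713) - 2753 = -2958 - 2753 = -5711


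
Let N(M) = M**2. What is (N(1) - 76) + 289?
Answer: 214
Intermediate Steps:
(N(1) - 76) + 289 = (1**2 - 76) + 289 = (1 - 76) + 289 = -75 + 289 = 214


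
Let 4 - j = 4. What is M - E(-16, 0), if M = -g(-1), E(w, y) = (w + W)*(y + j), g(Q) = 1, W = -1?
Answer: -1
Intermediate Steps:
j = 0 (j = 4 - 1*4 = 4 - 4 = 0)
E(w, y) = y*(-1 + w) (E(w, y) = (w - 1)*(y + 0) = (-1 + w)*y = y*(-1 + w))
M = -1 (M = -1*1 = -1)
M - E(-16, 0) = -1 - 0*(-1 - 16) = -1 - 0*(-17) = -1 - 1*0 = -1 + 0 = -1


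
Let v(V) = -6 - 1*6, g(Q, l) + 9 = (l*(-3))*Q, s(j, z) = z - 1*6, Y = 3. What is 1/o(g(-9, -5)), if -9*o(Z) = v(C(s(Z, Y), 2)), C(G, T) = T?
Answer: ¾ ≈ 0.75000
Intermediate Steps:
s(j, z) = -6 + z (s(j, z) = z - 6 = -6 + z)
g(Q, l) = -9 - 3*Q*l (g(Q, l) = -9 + (l*(-3))*Q = -9 + (-3*l)*Q = -9 - 3*Q*l)
v(V) = -12 (v(V) = -6 - 6 = -12)
o(Z) = 4/3 (o(Z) = -⅑*(-12) = 4/3)
1/o(g(-9, -5)) = 1/(4/3) = ¾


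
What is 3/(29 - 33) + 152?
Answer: 605/4 ≈ 151.25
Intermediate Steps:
3/(29 - 33) + 152 = 3/(-4) + 152 = -¼*3 + 152 = -¾ + 152 = 605/4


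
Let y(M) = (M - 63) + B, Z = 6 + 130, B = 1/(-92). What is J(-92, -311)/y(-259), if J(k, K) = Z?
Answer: -12512/29625 ≈ -0.42235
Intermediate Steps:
B = -1/92 ≈ -0.010870
Z = 136
y(M) = -5797/92 + M (y(M) = (M - 63) - 1/92 = (-63 + M) - 1/92 = -5797/92 + M)
J(k, K) = 136
J(-92, -311)/y(-259) = 136/(-5797/92 - 259) = 136/(-29625/92) = 136*(-92/29625) = -12512/29625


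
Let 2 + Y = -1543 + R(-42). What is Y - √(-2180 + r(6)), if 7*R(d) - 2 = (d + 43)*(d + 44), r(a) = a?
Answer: -10811/7 - I*√2174 ≈ -1544.4 - 46.626*I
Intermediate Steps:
R(d) = 2/7 + (43 + d)*(44 + d)/7 (R(d) = 2/7 + ((d + 43)*(d + 44))/7 = 2/7 + ((43 + d)*(44 + d))/7 = 2/7 + (43 + d)*(44 + d)/7)
Y = -10811/7 (Y = -2 + (-1543 + (1894/7 + (⅐)*(-42)² + (87/7)*(-42))) = -2 + (-1543 + (1894/7 + (⅐)*1764 - 522)) = -2 + (-1543 + (1894/7 + 252 - 522)) = -2 + (-1543 + 4/7) = -2 - 10797/7 = -10811/7 ≈ -1544.4)
Y - √(-2180 + r(6)) = -10811/7 - √(-2180 + 6) = -10811/7 - √(-2174) = -10811/7 - I*√2174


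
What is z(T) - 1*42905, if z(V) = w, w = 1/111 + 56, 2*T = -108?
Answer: -4756238/111 ≈ -42849.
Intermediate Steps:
T = -54 (T = (½)*(-108) = -54)
w = 6217/111 (w = 1/111 + 56 = 6217/111 ≈ 56.009)
z(V) = 6217/111
z(T) - 1*42905 = 6217/111 - 1*42905 = 6217/111 - 42905 = -4756238/111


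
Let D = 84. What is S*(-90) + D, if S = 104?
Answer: -9276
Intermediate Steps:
S*(-90) + D = 104*(-90) + 84 = -9360 + 84 = -9276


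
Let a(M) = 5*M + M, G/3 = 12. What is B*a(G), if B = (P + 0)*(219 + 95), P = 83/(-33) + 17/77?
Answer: -11982240/77 ≈ -1.5561e+5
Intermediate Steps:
P = -530/231 (P = 83*(-1/33) + 17*(1/77) = -83/33 + 17/77 = -530/231 ≈ -2.2944)
G = 36 (G = 3*12 = 36)
a(M) = 6*M
B = -166420/231 (B = (-530/231 + 0)*(219 + 95) = -530/231*314 = -166420/231 ≈ -720.43)
B*a(G) = -332840*36/77 = -166420/231*216 = -11982240/77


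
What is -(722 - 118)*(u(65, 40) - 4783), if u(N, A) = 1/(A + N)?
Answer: 303337256/105 ≈ 2.8889e+6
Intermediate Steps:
-(722 - 118)*(u(65, 40) - 4783) = -(722 - 118)*(1/(40 + 65) - 4783) = -604*(1/105 - 4783) = -604*(-502214)/105 = -1*(-303337256/105) = 303337256/105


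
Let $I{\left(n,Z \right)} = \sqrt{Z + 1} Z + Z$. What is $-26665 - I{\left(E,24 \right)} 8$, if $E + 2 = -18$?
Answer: $-27817$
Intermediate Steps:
$E = -20$ ($E = -2 - 18 = -20$)
$I{\left(n,Z \right)} = Z + Z \sqrt{1 + Z}$ ($I{\left(n,Z \right)} = \sqrt{1 + Z} Z + Z = Z \sqrt{1 + Z} + Z = Z + Z \sqrt{1 + Z}$)
$-26665 - I{\left(E,24 \right)} 8 = -26665 - 24 \left(1 + \sqrt{1 + 24}\right) 8 = -26665 - 24 \left(1 + \sqrt{25}\right) 8 = -26665 - 24 \left(1 + 5\right) 8 = -26665 - 24 \cdot 6 \cdot 8 = -26665 - 144 \cdot 8 = -26665 - 1152 = -27817$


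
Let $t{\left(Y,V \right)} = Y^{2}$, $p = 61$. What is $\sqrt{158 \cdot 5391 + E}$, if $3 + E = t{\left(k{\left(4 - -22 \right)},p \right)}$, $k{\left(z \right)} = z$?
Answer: $\sqrt{852451} \approx 923.28$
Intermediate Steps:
$E = 673$ ($E = -3 + \left(4 - -22\right)^{2} = -3 + \left(4 + 22\right)^{2} = -3 + 26^{2} = -3 + 676 = 673$)
$\sqrt{158 \cdot 5391 + E} = \sqrt{158 \cdot 5391 + 673} = \sqrt{851778 + 673} = \sqrt{852451}$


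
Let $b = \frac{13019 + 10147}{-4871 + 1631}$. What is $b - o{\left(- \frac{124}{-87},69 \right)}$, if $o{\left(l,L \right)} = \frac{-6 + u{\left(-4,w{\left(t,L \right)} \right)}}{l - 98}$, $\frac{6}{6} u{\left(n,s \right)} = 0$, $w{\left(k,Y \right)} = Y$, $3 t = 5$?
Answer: $- \frac{605963}{84020} \approx -7.2121$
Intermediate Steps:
$t = \frac{5}{3}$ ($t = \frac{1}{3} \cdot 5 = \frac{5}{3} \approx 1.6667$)
$u{\left(n,s \right)} = 0$
$o{\left(l,L \right)} = - \frac{6}{-98 + l}$ ($o{\left(l,L \right)} = \frac{-6 + 0}{l - 98} = - \frac{6}{-98 + l}$)
$b = - \frac{143}{20}$ ($b = \frac{23166}{-3240} = 23166 \left(- \frac{1}{3240}\right) = - \frac{143}{20} \approx -7.15$)
$b - o{\left(- \frac{124}{-87},69 \right)} = - \frac{143}{20} - - \frac{6}{-98 - \frac{124}{-87}} = - \frac{143}{20} - - \frac{6}{-98 - - \frac{124}{87}} = - \frac{143}{20} - - \frac{6}{-98 + \frac{124}{87}} = - \frac{143}{20} - - \frac{6}{- \frac{8402}{87}} = - \frac{143}{20} - \left(-6\right) \left(- \frac{87}{8402}\right) = - \frac{143}{20} - \frac{261}{4201} = - \frac{605963}{84020}$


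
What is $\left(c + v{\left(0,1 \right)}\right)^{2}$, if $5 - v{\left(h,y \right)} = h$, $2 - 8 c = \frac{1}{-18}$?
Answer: $\frac{573049}{20736} \approx 27.635$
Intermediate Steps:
$c = \frac{37}{144}$ ($c = \frac{1}{4} - \frac{1}{8 \left(-18\right)} = \frac{1}{4} - - \frac{1}{144} = \frac{1}{4} + \frac{1}{144} = \frac{37}{144} \approx 0.25694$)
$v{\left(h,y \right)} = 5 - h$
$\left(c + v{\left(0,1 \right)}\right)^{2} = \left(\frac{37}{144} + \left(5 - 0\right)\right)^{2} = \left(\frac{37}{144} + \left(5 + 0\right)\right)^{2} = \left(\frac{37}{144} + 5\right)^{2} = \left(\frac{757}{144}\right)^{2} = \frac{573049}{20736}$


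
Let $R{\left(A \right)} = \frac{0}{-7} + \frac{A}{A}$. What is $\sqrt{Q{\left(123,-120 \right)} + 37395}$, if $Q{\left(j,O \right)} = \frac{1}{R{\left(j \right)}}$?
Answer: $2 \sqrt{9349} \approx 193.38$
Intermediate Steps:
$R{\left(A \right)} = 1$ ($R{\left(A \right)} = 0 \left(- \frac{1}{7}\right) + 1 = 0 + 1 = 1$)
$Q{\left(j,O \right)} = 1$ ($Q{\left(j,O \right)} = 1^{-1} = 1$)
$\sqrt{Q{\left(123,-120 \right)} + 37395} = \sqrt{1 + 37395} = \sqrt{37396} = 2 \sqrt{9349}$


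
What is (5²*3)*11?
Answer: 825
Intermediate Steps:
(5²*3)*11 = (25*3)*11 = 75*11 = 825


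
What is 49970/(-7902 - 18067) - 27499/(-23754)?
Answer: -4419307/5765118 ≈ -0.76656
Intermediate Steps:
49970/(-7902 - 18067) - 27499/(-23754) = 49970/(-25969) - 27499*(-1/23754) = 49970*(-1/25969) + 257/222 = -49970/25969 + 257/222 = -4419307/5765118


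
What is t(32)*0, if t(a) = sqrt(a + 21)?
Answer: 0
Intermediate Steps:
t(a) = sqrt(21 + a)
t(32)*0 = sqrt(21 + 32)*0 = sqrt(53)*0 = 0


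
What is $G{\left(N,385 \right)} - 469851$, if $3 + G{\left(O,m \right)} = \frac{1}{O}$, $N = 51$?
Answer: $- \frac{23962553}{51} \approx -4.6985 \cdot 10^{5}$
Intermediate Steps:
$G{\left(O,m \right)} = -3 + \frac{1}{O}$
$G{\left(N,385 \right)} - 469851 = \left(-3 + \frac{1}{51}\right) - 469851 = - \frac{152}{51} - 469851 = - \frac{23962553}{51}$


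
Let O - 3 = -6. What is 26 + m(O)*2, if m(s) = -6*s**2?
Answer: -82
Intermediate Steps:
O = -3 (O = 3 - 6 = -3)
26 + m(O)*2 = 26 - 6*(-3)**2*2 = 26 - 6*9*2 = 26 - 54*2 = 26 - 108 = -82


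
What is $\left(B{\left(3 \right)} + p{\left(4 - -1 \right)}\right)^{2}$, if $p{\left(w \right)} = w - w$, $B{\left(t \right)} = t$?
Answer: $9$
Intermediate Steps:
$p{\left(w \right)} = 0$
$\left(B{\left(3 \right)} + p{\left(4 - -1 \right)}\right)^{2} = \left(3 + 0\right)^{2} = 3^{2} = 9$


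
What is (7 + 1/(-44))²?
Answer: 94249/1936 ≈ 48.682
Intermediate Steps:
(7 + 1/(-44))² = (7 - 1/44)² = (307/44)² = 94249/1936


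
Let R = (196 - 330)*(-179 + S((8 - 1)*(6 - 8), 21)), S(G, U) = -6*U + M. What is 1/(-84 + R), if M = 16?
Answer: 1/38642 ≈ 2.5879e-5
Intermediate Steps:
S(G, U) = 16 - 6*U (S(G, U) = -6*U + 16 = 16 - 6*U)
R = 38726 (R = (196 - 330)*(-179 + (16 - 6*21)) = -134*(-179 + (16 - 126)) = -134*(-179 - 110) = -134*(-289) = 38726)
1/(-84 + R) = 1/(-84 + 38726) = 1/38642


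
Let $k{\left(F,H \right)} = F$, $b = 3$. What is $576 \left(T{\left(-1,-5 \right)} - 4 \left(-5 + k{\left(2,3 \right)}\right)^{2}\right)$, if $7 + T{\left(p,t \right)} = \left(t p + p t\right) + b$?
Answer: $-17280$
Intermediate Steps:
$T{\left(p,t \right)} = -4 + 2 p t$ ($T{\left(p,t \right)} = -7 + \left(\left(t p + p t\right) + 3\right) = -7 + \left(\left(p t + p t\right) + 3\right) = -7 + \left(2 p t + 3\right) = -7 + \left(3 + 2 p t\right) = -4 + 2 p t$)
$576 \left(T{\left(-1,-5 \right)} - 4 \left(-5 + k{\left(2,3 \right)}\right)^{2}\right) = 576 \left(\left(-4 + 2 \left(-1\right) \left(-5\right)\right) - 4 \left(-5 + 2\right)^{2}\right) = 576 \left(\left(-4 + 10\right) - 4 \left(-3\right)^{2}\right) = 576 \left(6 - 36\right) = 576 \left(-30\right) = -17280$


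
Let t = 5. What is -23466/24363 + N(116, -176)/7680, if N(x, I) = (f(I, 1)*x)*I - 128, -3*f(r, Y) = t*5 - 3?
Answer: 4510711/243630 ≈ 18.515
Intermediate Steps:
f(r, Y) = -22/3 (f(r, Y) = -(5*5 - 3)/3 = -(25 - 3)/3 = -⅓*22 = -22/3)
N(x, I) = -128 - 22*I*x/3 (N(x, I) = (-22*x/3)*I - 128 = -22*I*x/3 - 128 = -128 - 22*I*x/3)
-23466/24363 + N(116, -176)/7680 = -23466/24363 + (-128 - 22/3*(-176)*116)/7680 = -23466*1/24363 + (-128 + 449152/3)*(1/7680) = -7822/8121 + (448768/3)*(1/7680) = -7822/8121 + 1753/90 = 4510711/243630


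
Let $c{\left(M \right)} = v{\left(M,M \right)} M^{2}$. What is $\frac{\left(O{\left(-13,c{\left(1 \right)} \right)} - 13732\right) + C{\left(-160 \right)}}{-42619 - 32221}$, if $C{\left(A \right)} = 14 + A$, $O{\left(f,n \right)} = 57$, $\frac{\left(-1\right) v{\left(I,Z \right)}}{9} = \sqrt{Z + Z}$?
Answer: $\frac{13821}{74840} \approx 0.18467$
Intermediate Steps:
$v{\left(I,Z \right)} = - 9 \sqrt{2} \sqrt{Z}$ ($v{\left(I,Z \right)} = - 9 \sqrt{Z + Z} = - 9 \sqrt{2 Z} = - 9 \sqrt{2} \sqrt{Z}$)
$c{\left(M \right)} = - 9 \sqrt{2} M^{\frac{5}{2}}$ ($c{\left(M \right)} = - 9 \sqrt{2} \sqrt{M} M^{2} = - 9 \sqrt{2} M^{\frac{5}{2}}$)
$\frac{\left(O{\left(-13,c{\left(1 \right)} \right)} - 13732\right) + C{\left(-160 \right)}}{-42619 - 32221} = \frac{\left(57 - 13732\right) + \left(14 - 160\right)}{-42619 - 32221} = \frac{\left(57 - 13732\right) - 146}{-74840} = \left(-13675 - 146\right) \left(- \frac{1}{74840}\right) = \left(-13821\right) \left(- \frac{1}{74840}\right) = \frac{13821}{74840}$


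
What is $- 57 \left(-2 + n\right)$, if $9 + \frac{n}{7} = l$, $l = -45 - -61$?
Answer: $-2679$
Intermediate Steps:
$l = 16$ ($l = -45 + 61 = 16$)
$n = 49$ ($n = -63 + 7 \cdot 16 = -63 + 112 = 49$)
$- 57 \left(-2 + n\right) = - 57 \left(-2 + 49\right) = \left(-57\right) 47 = -2679$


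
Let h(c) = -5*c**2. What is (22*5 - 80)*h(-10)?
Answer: -15000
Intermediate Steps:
(22*5 - 80)*h(-10) = (22*5 - 80)*(-5*(-10)**2) = (110 - 80)*(-5*100) = 30*(-500) = -15000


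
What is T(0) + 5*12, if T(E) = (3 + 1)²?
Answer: 76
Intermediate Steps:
T(E) = 16 (T(E) = 4² = 16)
T(0) + 5*12 = 16 + 5*12 = 16 + 60 = 76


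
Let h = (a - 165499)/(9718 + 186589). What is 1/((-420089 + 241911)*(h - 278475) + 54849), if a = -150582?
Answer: 196307/9740451084117911 ≈ 2.0154e-11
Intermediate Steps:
h = -316081/196307 (h = (-150582 - 165499)/(9718 + 186589) = -316081/196307 ≈ -1.6101)
1/((-420089 + 241911)*(h - 278475) + 54849) = 1/((-420089 + 241911)*(-316081/196307 - 278475) + 54849) = 1/(-178178*(-54666907906/196307) + 54849) = 1/(9740440316875268/196307 + 54849) = 1/(9740451084117911/196307) = 196307/9740451084117911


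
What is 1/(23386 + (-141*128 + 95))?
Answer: 1/5433 ≈ 0.00018406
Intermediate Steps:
1/(23386 + (-141*128 + 95)) = 1/(23386 + (-18048 + 95)) = 1/(23386 - 17953) = 1/5433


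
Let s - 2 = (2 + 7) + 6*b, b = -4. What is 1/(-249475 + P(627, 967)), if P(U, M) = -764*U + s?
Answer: -1/728516 ≈ -1.3727e-6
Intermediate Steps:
s = -13 (s = 2 + ((2 + 7) + 6*(-4)) = 2 + (9 - 24) = 2 - 15 = -13)
P(U, M) = -13 - 764*U (P(U, M) = -764*U - 13 = -13 - 764*U)
1/(-249475 + P(627, 967)) = 1/(-249475 + (-13 - 764*627)) = 1/(-249475 + (-13 - 479028)) = 1/(-249475 - 479041) = 1/(-728516) = -1/728516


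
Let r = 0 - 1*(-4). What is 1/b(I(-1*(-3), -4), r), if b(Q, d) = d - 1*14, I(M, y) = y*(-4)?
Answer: -⅒ ≈ -0.10000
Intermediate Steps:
I(M, y) = -4*y
r = 4 (r = 0 + 4 = 4)
b(Q, d) = -14 + d (b(Q, d) = d - 14 = -14 + d)
1/b(I(-1*(-3), -4), r) = 1/(-14 + 4) = 1/(-10) = -⅒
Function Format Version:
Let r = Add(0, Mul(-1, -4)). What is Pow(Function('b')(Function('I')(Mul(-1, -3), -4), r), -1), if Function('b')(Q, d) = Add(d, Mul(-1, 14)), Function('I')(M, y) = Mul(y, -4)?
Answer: Rational(-1, 10) ≈ -0.10000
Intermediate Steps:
Function('I')(M, y) = Mul(-4, y)
r = 4 (r = Add(0, 4) = 4)
Function('b')(Q, d) = Add(-14, d) (Function('b')(Q, d) = Add(d, -14) = Add(-14, d))
Pow(Function('b')(Function('I')(Mul(-1, -3), -4), r), -1) = Pow(Add(-14, 4), -1) = Pow(-10, -1) = Rational(-1, 10)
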